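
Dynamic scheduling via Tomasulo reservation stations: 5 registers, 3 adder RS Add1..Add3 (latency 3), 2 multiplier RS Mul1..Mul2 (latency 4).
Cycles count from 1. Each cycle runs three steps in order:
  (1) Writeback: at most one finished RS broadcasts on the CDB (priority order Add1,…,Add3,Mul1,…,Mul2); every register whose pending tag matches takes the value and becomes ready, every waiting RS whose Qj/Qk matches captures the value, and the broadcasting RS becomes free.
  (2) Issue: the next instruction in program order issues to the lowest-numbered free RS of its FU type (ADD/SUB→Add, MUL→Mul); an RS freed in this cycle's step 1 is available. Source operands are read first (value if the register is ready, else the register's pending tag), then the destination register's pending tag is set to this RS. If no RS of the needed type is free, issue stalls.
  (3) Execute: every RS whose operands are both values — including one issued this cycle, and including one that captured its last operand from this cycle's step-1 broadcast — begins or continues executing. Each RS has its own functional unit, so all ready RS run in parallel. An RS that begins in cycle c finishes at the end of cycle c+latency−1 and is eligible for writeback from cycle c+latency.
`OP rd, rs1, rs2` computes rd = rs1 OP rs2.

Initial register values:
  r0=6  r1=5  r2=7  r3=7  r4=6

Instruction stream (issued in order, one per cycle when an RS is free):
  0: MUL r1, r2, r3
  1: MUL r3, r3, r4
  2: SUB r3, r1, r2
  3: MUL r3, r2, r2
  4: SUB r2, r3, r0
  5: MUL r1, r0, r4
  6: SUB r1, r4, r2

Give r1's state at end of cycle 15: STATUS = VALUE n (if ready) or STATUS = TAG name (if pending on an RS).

STATUS = VALUE -37

c1: issue MUL r1<-Mul1 | r0:6,r1:Mul1,r2:7,r3:7,r4:6
c2: issue MUL r3<-Mul2 | r0:6,r1:Mul1,r2:7,r3:Mul2,r4:6
c3: issue SUB r3<-Add1 | r0:6,r1:Mul1,r2:7,r3:Add1,r4:6
c4: stall | r0:6,r1:Mul1,r2:7,r3:Add1,r4:6
c5: CDB Mul1=49; issue MUL r3<-Mul1 | r0:6,r1:49,r2:7,r3:Mul1,r4:6
c6: CDB Mul2=42; issue SUB r2<-Add2 | r0:6,r1:49,r2:Add2,r3:Mul1,r4:6
c7: issue MUL r1<-Mul2 | r0:6,r1:Mul2,r2:Add2,r3:Mul1,r4:6
c8: CDB Add1=42; issue SUB r1<-Add1 | r0:6,r1:Add1,r2:Add2,r3:Mul1,r4:6
c9: CDB Mul1=49 | r0:6,r1:Add1,r2:Add2,r3:49,r4:6
c10: - | r0:6,r1:Add1,r2:Add2,r3:49,r4:6
c11: CDB Mul2=36 | r0:6,r1:Add1,r2:Add2,r3:49,r4:6
c12: CDB Add2=43 | r0:6,r1:Add1,r2:43,r3:49,r4:6
c13: - | r0:6,r1:Add1,r2:43,r3:49,r4:6
c14: - | r0:6,r1:Add1,r2:43,r3:49,r4:6
c15: CDB Add1=-37 | r0:6,r1:-37,r2:43,r3:49,r4:6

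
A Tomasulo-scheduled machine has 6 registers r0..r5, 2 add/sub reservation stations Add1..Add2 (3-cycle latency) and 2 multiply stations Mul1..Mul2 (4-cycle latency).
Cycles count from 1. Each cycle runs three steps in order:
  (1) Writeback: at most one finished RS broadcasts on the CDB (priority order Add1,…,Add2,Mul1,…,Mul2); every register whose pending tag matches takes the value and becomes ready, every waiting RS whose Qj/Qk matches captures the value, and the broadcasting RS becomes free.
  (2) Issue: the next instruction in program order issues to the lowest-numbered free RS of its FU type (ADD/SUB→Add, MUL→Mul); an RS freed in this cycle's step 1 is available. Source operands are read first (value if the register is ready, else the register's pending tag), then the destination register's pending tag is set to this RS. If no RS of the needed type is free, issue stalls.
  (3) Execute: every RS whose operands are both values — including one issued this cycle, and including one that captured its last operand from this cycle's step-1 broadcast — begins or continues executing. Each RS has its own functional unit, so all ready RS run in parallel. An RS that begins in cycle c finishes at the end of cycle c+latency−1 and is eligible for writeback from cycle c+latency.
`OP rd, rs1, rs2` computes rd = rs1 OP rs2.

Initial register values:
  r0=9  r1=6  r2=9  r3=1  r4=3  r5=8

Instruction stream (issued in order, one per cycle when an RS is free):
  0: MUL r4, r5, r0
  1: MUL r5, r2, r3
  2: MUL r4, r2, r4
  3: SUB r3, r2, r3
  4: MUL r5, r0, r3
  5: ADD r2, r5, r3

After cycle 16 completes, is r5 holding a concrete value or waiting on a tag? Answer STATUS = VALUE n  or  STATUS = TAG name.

STATUS = VALUE 72

c1: issue MUL r4<-Mul1 | r0:9,r1:6,r2:9,r3:1,r4:Mul1,r5:8
c2: issue MUL r5<-Mul2 | r0:9,r1:6,r2:9,r3:1,r4:Mul1,r5:Mul2
c3: stall | r0:9,r1:6,r2:9,r3:1,r4:Mul1,r5:Mul2
c4: stall | r0:9,r1:6,r2:9,r3:1,r4:Mul1,r5:Mul2
c5: CDB Mul1=72; issue MUL r4<-Mul1 | r0:9,r1:6,r2:9,r3:1,r4:Mul1,r5:Mul2
c6: CDB Mul2=9; issue SUB r3<-Add1 | r0:9,r1:6,r2:9,r3:Add1,r4:Mul1,r5:9
c7: issue MUL r5<-Mul2 | r0:9,r1:6,r2:9,r3:Add1,r4:Mul1,r5:Mul2
c8: issue ADD r2<-Add2 | r0:9,r1:6,r2:Add2,r3:Add1,r4:Mul1,r5:Mul2
c9: CDB Add1=8 | r0:9,r1:6,r2:Add2,r3:8,r4:Mul1,r5:Mul2
c10: CDB Mul1=648 | r0:9,r1:6,r2:Add2,r3:8,r4:648,r5:Mul2
c11: - | r0:9,r1:6,r2:Add2,r3:8,r4:648,r5:Mul2
c12: - | r0:9,r1:6,r2:Add2,r3:8,r4:648,r5:Mul2
c13: CDB Mul2=72 | r0:9,r1:6,r2:Add2,r3:8,r4:648,r5:72
c14: - | r0:9,r1:6,r2:Add2,r3:8,r4:648,r5:72
c15: - | r0:9,r1:6,r2:Add2,r3:8,r4:648,r5:72
c16: CDB Add2=80 | r0:9,r1:6,r2:80,r3:8,r4:648,r5:72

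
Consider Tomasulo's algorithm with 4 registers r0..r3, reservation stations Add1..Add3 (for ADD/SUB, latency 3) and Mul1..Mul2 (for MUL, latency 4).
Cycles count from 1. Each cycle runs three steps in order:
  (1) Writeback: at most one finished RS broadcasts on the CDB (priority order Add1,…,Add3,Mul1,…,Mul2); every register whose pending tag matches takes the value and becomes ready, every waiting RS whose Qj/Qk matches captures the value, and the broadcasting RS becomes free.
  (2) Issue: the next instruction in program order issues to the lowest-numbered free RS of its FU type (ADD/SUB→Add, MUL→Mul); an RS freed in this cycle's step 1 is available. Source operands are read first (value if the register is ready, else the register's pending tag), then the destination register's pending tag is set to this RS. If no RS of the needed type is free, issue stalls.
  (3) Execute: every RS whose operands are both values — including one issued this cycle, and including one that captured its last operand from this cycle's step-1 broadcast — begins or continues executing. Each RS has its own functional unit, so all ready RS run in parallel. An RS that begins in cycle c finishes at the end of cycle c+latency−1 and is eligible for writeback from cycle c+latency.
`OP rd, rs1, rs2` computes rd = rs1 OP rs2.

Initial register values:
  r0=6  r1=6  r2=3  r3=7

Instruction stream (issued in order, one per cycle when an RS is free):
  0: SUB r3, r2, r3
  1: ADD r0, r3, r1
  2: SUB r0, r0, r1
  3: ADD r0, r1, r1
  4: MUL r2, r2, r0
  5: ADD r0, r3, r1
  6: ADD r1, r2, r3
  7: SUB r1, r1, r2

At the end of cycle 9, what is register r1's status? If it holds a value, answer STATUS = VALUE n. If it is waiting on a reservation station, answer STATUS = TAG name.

STATUS = TAG Add2

cycle 1: issue SUB r3<-Add1 // r0:6,r1:6,r2:3,r3:Add1
cycle 2: issue ADD r0<-Add2 // r0:Add2,r1:6,r2:3,r3:Add1
cycle 3: issue SUB r0<-Add3 // r0:Add3,r1:6,r2:3,r3:Add1
cycle 4: CDB Add1=-4; issue ADD r0<-Add1 // r0:Add1,r1:6,r2:3,r3:-4
cycle 5: issue MUL r2<-Mul1 // r0:Add1,r1:6,r2:Mul1,r3:-4
cycle 6: stall // r0:Add1,r1:6,r2:Mul1,r3:-4
cycle 7: CDB Add1=12; issue ADD r0<-Add1 // r0:Add1,r1:6,r2:Mul1,r3:-4
cycle 8: CDB Add2=2; issue ADD r1<-Add2 // r0:Add1,r1:Add2,r2:Mul1,r3:-4
cycle 9: stall // r0:Add1,r1:Add2,r2:Mul1,r3:-4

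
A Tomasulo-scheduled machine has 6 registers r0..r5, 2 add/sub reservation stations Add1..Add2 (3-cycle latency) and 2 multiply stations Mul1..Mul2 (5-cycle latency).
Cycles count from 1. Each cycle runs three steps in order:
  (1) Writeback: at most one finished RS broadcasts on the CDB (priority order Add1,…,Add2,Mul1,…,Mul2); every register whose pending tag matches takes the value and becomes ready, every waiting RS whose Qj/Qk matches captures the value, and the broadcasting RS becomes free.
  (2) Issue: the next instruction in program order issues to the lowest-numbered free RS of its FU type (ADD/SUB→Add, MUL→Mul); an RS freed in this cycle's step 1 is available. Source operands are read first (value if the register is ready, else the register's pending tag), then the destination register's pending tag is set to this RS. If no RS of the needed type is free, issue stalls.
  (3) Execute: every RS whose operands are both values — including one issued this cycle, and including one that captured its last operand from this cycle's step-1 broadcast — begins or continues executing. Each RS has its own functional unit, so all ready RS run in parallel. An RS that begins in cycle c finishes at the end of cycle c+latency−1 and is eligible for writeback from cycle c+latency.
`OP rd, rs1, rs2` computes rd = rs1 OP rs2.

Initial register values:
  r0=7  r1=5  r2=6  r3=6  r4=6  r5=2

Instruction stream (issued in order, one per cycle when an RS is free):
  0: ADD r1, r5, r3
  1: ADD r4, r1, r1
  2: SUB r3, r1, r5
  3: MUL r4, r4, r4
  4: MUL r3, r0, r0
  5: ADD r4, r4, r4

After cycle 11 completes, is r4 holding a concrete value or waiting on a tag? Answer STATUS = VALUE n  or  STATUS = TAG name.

c1: issue ADD r1<-Add1 | r0:7,r1:Add1,r2:6,r3:6,r4:6,r5:2
c2: issue ADD r4<-Add2 | r0:7,r1:Add1,r2:6,r3:6,r4:Add2,r5:2
c3: stall | r0:7,r1:Add1,r2:6,r3:6,r4:Add2,r5:2
c4: CDB Add1=8; issue SUB r3<-Add1 | r0:7,r1:8,r2:6,r3:Add1,r4:Add2,r5:2
c5: issue MUL r4<-Mul1 | r0:7,r1:8,r2:6,r3:Add1,r4:Mul1,r5:2
c6: issue MUL r3<-Mul2 | r0:7,r1:8,r2:6,r3:Mul2,r4:Mul1,r5:2
c7: CDB Add1=6; issue ADD r4<-Add1 | r0:7,r1:8,r2:6,r3:Mul2,r4:Add1,r5:2
c8: CDB Add2=16 | r0:7,r1:8,r2:6,r3:Mul2,r4:Add1,r5:2
c9: - | r0:7,r1:8,r2:6,r3:Mul2,r4:Add1,r5:2
c10: - | r0:7,r1:8,r2:6,r3:Mul2,r4:Add1,r5:2
c11: CDB Mul2=49 | r0:7,r1:8,r2:6,r3:49,r4:Add1,r5:2

STATUS = TAG Add1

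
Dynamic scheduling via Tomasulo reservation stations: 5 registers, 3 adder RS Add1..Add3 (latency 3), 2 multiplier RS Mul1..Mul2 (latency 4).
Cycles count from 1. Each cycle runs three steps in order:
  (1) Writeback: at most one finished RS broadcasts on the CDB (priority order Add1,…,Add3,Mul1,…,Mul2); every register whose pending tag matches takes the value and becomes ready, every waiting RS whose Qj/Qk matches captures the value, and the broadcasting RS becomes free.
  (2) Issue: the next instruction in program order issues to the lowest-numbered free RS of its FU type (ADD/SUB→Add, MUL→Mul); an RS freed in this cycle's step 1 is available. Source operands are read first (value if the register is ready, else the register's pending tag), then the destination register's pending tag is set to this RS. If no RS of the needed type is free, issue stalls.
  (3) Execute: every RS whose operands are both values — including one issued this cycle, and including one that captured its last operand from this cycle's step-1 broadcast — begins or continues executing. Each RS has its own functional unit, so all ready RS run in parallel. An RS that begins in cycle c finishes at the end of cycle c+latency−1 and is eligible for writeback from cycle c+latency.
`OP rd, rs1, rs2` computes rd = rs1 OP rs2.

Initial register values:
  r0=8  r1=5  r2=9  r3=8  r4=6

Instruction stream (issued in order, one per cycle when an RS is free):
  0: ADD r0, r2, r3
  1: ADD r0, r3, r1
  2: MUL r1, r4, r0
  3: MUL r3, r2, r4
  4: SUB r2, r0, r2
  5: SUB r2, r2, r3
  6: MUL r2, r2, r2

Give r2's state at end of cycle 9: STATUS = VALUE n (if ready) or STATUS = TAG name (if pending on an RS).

c1: issue ADD r0<-Add1 | r0:Add1,r1:5,r2:9,r3:8,r4:6
c2: issue ADD r0<-Add2 | r0:Add2,r1:5,r2:9,r3:8,r4:6
c3: issue MUL r1<-Mul1 | r0:Add2,r1:Mul1,r2:9,r3:8,r4:6
c4: CDB Add1=17; issue MUL r3<-Mul2 | r0:Add2,r1:Mul1,r2:9,r3:Mul2,r4:6
c5: CDB Add2=13; issue SUB r2<-Add1 | r0:13,r1:Mul1,r2:Add1,r3:Mul2,r4:6
c6: issue SUB r2<-Add2 | r0:13,r1:Mul1,r2:Add2,r3:Mul2,r4:6
c7: stall | r0:13,r1:Mul1,r2:Add2,r3:Mul2,r4:6
c8: CDB Add1=4; stall | r0:13,r1:Mul1,r2:Add2,r3:Mul2,r4:6
c9: CDB Mul1=78; issue MUL r2<-Mul1 | r0:13,r1:78,r2:Mul1,r3:Mul2,r4:6

STATUS = TAG Mul1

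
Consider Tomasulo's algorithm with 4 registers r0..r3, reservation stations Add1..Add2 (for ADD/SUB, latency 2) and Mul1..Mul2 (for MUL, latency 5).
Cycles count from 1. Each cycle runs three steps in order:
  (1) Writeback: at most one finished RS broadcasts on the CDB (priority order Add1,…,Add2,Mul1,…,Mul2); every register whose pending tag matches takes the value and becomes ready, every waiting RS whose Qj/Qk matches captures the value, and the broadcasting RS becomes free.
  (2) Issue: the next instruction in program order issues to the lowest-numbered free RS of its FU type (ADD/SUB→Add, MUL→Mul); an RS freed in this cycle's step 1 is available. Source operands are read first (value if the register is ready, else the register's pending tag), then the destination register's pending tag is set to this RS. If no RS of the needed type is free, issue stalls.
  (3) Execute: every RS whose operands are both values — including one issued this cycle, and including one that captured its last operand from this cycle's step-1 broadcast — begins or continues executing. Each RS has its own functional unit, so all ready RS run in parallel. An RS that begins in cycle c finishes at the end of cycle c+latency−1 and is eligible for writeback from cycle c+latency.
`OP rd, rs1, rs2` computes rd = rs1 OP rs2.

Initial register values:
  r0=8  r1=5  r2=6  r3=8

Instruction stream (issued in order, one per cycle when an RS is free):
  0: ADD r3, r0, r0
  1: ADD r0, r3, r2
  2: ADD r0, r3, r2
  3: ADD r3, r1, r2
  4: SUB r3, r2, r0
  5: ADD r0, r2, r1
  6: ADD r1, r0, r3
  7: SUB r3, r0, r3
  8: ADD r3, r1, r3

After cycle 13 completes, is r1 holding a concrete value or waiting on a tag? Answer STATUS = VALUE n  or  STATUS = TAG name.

STATUS = VALUE -5

  c1: issue ADD r3<-Add1  regs: r0:8,r1:5,r2:6,r3:Add1
  c2: issue ADD r0<-Add2  regs: r0:Add2,r1:5,r2:6,r3:Add1
  c3: CDB Add1=16; issue ADD r0<-Add1  regs: r0:Add1,r1:5,r2:6,r3:16
  c4: stall  regs: r0:Add1,r1:5,r2:6,r3:16
  c5: CDB Add1=22; issue ADD r3<-Add1  regs: r0:22,r1:5,r2:6,r3:Add1
  c6: CDB Add2=22; issue SUB r3<-Add2  regs: r0:22,r1:5,r2:6,r3:Add2
  c7: CDB Add1=11; issue ADD r0<-Add1  regs: r0:Add1,r1:5,r2:6,r3:Add2
  c8: CDB Add2=-16; issue ADD r1<-Add2  regs: r0:Add1,r1:Add2,r2:6,r3:-16
  c9: CDB Add1=11; issue SUB r3<-Add1  regs: r0:11,r1:Add2,r2:6,r3:Add1
  c10: stall  regs: r0:11,r1:Add2,r2:6,r3:Add1
  c11: CDB Add1=27; issue ADD r3<-Add1  regs: r0:11,r1:Add2,r2:6,r3:Add1
  c12: CDB Add2=-5  regs: r0:11,r1:-5,r2:6,r3:Add1
  c13: -  regs: r0:11,r1:-5,r2:6,r3:Add1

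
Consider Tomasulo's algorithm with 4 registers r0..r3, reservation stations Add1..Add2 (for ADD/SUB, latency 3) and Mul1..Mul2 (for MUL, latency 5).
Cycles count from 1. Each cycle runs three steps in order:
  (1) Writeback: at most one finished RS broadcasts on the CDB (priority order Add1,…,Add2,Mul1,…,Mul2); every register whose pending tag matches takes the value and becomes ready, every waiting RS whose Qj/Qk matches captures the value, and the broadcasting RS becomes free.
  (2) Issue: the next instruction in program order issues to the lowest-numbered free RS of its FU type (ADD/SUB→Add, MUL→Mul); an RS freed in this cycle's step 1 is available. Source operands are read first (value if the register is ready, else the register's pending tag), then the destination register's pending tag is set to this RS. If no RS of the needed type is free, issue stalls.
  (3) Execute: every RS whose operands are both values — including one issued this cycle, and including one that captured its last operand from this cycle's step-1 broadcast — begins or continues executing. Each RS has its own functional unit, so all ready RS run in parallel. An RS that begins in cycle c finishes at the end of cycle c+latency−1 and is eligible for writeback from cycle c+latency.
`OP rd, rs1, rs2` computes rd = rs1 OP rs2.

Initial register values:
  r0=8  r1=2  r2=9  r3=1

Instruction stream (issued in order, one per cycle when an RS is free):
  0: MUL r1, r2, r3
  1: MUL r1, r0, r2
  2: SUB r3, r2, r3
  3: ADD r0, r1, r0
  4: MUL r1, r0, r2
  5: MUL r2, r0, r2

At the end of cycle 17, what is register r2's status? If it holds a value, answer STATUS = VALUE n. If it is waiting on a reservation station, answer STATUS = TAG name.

STATUS = VALUE 720

c1: issue MUL r1<-Mul1 | r0:8,r1:Mul1,r2:9,r3:1
c2: issue MUL r1<-Mul2 | r0:8,r1:Mul2,r2:9,r3:1
c3: issue SUB r3<-Add1 | r0:8,r1:Mul2,r2:9,r3:Add1
c4: issue ADD r0<-Add2 | r0:Add2,r1:Mul2,r2:9,r3:Add1
c5: stall | r0:Add2,r1:Mul2,r2:9,r3:Add1
c6: CDB Add1=8; stall | r0:Add2,r1:Mul2,r2:9,r3:8
c7: CDB Mul1=9; issue MUL r1<-Mul1 | r0:Add2,r1:Mul1,r2:9,r3:8
c8: CDB Mul2=72; issue MUL r2<-Mul2 | r0:Add2,r1:Mul1,r2:Mul2,r3:8
c9: - | r0:Add2,r1:Mul1,r2:Mul2,r3:8
c10: - | r0:Add2,r1:Mul1,r2:Mul2,r3:8
c11: CDB Add2=80 | r0:80,r1:Mul1,r2:Mul2,r3:8
c12: - | r0:80,r1:Mul1,r2:Mul2,r3:8
c13: - | r0:80,r1:Mul1,r2:Mul2,r3:8
c14: - | r0:80,r1:Mul1,r2:Mul2,r3:8
c15: - | r0:80,r1:Mul1,r2:Mul2,r3:8
c16: CDB Mul1=720 | r0:80,r1:720,r2:Mul2,r3:8
c17: CDB Mul2=720 | r0:80,r1:720,r2:720,r3:8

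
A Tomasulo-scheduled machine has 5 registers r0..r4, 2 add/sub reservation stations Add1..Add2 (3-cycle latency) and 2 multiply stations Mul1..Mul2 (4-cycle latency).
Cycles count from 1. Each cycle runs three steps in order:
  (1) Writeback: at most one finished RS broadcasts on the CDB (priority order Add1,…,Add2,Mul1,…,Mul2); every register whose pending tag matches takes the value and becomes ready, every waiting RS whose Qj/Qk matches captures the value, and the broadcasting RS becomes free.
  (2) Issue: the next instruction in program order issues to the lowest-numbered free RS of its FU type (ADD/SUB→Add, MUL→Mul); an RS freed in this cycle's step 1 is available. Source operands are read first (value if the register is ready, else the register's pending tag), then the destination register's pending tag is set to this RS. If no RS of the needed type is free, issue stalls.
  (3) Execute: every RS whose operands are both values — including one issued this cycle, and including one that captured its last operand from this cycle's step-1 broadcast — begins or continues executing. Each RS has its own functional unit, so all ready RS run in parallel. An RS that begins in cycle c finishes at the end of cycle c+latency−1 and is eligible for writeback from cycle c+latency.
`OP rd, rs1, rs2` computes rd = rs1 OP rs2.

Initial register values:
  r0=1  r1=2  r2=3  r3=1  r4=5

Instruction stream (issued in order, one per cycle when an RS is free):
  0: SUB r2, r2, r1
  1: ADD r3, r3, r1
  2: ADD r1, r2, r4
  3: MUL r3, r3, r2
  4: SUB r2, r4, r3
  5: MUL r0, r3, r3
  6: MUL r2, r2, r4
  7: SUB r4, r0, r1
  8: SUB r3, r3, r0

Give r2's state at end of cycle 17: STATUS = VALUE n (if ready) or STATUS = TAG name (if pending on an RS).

STATUS = TAG Mul1

cycle 1: issue SUB r2<-Add1 // r0:1,r1:2,r2:Add1,r3:1,r4:5
cycle 2: issue ADD r3<-Add2 // r0:1,r1:2,r2:Add1,r3:Add2,r4:5
cycle 3: stall // r0:1,r1:2,r2:Add1,r3:Add2,r4:5
cycle 4: CDB Add1=1; issue ADD r1<-Add1 // r0:1,r1:Add1,r2:1,r3:Add2,r4:5
cycle 5: CDB Add2=3; issue MUL r3<-Mul1 // r0:1,r1:Add1,r2:1,r3:Mul1,r4:5
cycle 6: issue SUB r2<-Add2 // r0:1,r1:Add1,r2:Add2,r3:Mul1,r4:5
cycle 7: CDB Add1=6; issue MUL r0<-Mul2 // r0:Mul2,r1:6,r2:Add2,r3:Mul1,r4:5
cycle 8: stall // r0:Mul2,r1:6,r2:Add2,r3:Mul1,r4:5
cycle 9: CDB Mul1=3; issue MUL r2<-Mul1 // r0:Mul2,r1:6,r2:Mul1,r3:3,r4:5
cycle 10: issue SUB r4<-Add1 // r0:Mul2,r1:6,r2:Mul1,r3:3,r4:Add1
cycle 11: stall // r0:Mul2,r1:6,r2:Mul1,r3:3,r4:Add1
cycle 12: CDB Add2=2; issue SUB r3<-Add2 // r0:Mul2,r1:6,r2:Mul1,r3:Add2,r4:Add1
cycle 13: CDB Mul2=9 // r0:9,r1:6,r2:Mul1,r3:Add2,r4:Add1
cycle 14: - // r0:9,r1:6,r2:Mul1,r3:Add2,r4:Add1
cycle 15: - // r0:9,r1:6,r2:Mul1,r3:Add2,r4:Add1
cycle 16: CDB Add1=3 // r0:9,r1:6,r2:Mul1,r3:Add2,r4:3
cycle 17: CDB Add2=-6 // r0:9,r1:6,r2:Mul1,r3:-6,r4:3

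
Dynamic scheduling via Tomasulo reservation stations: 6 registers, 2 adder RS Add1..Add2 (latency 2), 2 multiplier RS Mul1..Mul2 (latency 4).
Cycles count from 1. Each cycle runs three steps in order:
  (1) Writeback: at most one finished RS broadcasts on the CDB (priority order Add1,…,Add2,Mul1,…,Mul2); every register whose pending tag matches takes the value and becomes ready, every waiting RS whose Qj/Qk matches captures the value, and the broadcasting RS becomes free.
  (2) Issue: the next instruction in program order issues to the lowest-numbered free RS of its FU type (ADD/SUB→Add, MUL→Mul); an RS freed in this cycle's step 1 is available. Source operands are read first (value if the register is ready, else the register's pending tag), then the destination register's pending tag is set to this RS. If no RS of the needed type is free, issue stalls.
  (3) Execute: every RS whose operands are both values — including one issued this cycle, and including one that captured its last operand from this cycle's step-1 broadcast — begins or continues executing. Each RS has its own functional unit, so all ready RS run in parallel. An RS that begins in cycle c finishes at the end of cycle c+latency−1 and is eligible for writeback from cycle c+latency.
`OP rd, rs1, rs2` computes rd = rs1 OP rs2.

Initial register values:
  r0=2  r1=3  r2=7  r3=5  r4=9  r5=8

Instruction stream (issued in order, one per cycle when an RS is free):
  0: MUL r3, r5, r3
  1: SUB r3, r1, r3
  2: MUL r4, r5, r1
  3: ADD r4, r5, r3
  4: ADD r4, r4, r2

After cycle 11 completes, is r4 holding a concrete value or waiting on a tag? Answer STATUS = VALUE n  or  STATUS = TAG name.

cycle 1: issue MUL r3<-Mul1 // r0:2,r1:3,r2:7,r3:Mul1,r4:9,r5:8
cycle 2: issue SUB r3<-Add1 // r0:2,r1:3,r2:7,r3:Add1,r4:9,r5:8
cycle 3: issue MUL r4<-Mul2 // r0:2,r1:3,r2:7,r3:Add1,r4:Mul2,r5:8
cycle 4: issue ADD r4<-Add2 // r0:2,r1:3,r2:7,r3:Add1,r4:Add2,r5:8
cycle 5: CDB Mul1=40; stall // r0:2,r1:3,r2:7,r3:Add1,r4:Add2,r5:8
cycle 6: stall // r0:2,r1:3,r2:7,r3:Add1,r4:Add2,r5:8
cycle 7: CDB Add1=-37; issue ADD r4<-Add1 // r0:2,r1:3,r2:7,r3:-37,r4:Add1,r5:8
cycle 8: CDB Mul2=24 // r0:2,r1:3,r2:7,r3:-37,r4:Add1,r5:8
cycle 9: CDB Add2=-29 // r0:2,r1:3,r2:7,r3:-37,r4:Add1,r5:8
cycle 10: - // r0:2,r1:3,r2:7,r3:-37,r4:Add1,r5:8
cycle 11: CDB Add1=-22 // r0:2,r1:3,r2:7,r3:-37,r4:-22,r5:8

STATUS = VALUE -22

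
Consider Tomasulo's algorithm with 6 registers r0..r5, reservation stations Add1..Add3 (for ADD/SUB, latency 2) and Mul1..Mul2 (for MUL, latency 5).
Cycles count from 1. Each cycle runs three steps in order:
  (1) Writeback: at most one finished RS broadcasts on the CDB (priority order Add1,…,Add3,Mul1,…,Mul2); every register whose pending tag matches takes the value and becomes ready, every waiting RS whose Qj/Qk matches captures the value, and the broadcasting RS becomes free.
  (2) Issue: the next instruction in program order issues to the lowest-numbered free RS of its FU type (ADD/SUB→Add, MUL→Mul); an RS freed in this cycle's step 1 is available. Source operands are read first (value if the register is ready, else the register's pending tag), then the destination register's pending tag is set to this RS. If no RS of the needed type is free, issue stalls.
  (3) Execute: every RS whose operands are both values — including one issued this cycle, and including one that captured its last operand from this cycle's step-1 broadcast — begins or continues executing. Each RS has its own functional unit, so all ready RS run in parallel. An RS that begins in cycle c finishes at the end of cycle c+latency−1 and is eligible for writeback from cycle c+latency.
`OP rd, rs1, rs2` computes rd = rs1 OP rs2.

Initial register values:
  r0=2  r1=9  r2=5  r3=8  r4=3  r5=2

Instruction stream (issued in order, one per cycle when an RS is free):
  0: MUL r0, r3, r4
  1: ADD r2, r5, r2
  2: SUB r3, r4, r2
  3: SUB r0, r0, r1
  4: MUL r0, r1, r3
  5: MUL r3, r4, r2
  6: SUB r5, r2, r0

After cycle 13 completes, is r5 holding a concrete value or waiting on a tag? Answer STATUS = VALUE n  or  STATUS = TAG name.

c1: issue MUL r0<-Mul1 | r0:Mul1,r1:9,r2:5,r3:8,r4:3,r5:2
c2: issue ADD r2<-Add1 | r0:Mul1,r1:9,r2:Add1,r3:8,r4:3,r5:2
c3: issue SUB r3<-Add2 | r0:Mul1,r1:9,r2:Add1,r3:Add2,r4:3,r5:2
c4: CDB Add1=7; issue SUB r0<-Add1 | r0:Add1,r1:9,r2:7,r3:Add2,r4:3,r5:2
c5: issue MUL r0<-Mul2 | r0:Mul2,r1:9,r2:7,r3:Add2,r4:3,r5:2
c6: CDB Add2=-4; stall | r0:Mul2,r1:9,r2:7,r3:-4,r4:3,r5:2
c7: CDB Mul1=24; issue MUL r3<-Mul1 | r0:Mul2,r1:9,r2:7,r3:Mul1,r4:3,r5:2
c8: issue SUB r5<-Add2 | r0:Mul2,r1:9,r2:7,r3:Mul1,r4:3,r5:Add2
c9: CDB Add1=15 | r0:Mul2,r1:9,r2:7,r3:Mul1,r4:3,r5:Add2
c10: - | r0:Mul2,r1:9,r2:7,r3:Mul1,r4:3,r5:Add2
c11: CDB Mul2=-36 | r0:-36,r1:9,r2:7,r3:Mul1,r4:3,r5:Add2
c12: CDB Mul1=21 | r0:-36,r1:9,r2:7,r3:21,r4:3,r5:Add2
c13: CDB Add2=43 | r0:-36,r1:9,r2:7,r3:21,r4:3,r5:43

STATUS = VALUE 43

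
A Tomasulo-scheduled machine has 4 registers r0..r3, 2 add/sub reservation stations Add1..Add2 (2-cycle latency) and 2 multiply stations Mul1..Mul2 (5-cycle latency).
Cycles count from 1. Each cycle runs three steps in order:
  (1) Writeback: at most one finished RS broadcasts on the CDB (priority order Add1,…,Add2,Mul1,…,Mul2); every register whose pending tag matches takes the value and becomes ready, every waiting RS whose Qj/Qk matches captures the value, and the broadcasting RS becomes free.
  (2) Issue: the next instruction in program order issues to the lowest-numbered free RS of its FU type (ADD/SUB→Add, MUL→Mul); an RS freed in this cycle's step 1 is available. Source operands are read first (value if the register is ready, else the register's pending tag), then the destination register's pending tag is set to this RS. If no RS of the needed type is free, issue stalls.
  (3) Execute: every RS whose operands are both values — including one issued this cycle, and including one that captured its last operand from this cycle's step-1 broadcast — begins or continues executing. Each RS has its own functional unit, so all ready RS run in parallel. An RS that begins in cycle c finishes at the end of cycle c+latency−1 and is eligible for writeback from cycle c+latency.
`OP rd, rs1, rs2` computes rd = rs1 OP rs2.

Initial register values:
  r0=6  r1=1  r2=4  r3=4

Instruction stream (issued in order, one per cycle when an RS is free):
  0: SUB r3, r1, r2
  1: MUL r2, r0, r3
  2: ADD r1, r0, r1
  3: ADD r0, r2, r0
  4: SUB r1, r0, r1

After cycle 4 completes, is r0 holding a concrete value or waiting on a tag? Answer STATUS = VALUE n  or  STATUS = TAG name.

  c1: issue SUB r3<-Add1  regs: r0:6,r1:1,r2:4,r3:Add1
  c2: issue MUL r2<-Mul1  regs: r0:6,r1:1,r2:Mul1,r3:Add1
  c3: CDB Add1=-3; issue ADD r1<-Add1  regs: r0:6,r1:Add1,r2:Mul1,r3:-3
  c4: issue ADD r0<-Add2  regs: r0:Add2,r1:Add1,r2:Mul1,r3:-3

STATUS = TAG Add2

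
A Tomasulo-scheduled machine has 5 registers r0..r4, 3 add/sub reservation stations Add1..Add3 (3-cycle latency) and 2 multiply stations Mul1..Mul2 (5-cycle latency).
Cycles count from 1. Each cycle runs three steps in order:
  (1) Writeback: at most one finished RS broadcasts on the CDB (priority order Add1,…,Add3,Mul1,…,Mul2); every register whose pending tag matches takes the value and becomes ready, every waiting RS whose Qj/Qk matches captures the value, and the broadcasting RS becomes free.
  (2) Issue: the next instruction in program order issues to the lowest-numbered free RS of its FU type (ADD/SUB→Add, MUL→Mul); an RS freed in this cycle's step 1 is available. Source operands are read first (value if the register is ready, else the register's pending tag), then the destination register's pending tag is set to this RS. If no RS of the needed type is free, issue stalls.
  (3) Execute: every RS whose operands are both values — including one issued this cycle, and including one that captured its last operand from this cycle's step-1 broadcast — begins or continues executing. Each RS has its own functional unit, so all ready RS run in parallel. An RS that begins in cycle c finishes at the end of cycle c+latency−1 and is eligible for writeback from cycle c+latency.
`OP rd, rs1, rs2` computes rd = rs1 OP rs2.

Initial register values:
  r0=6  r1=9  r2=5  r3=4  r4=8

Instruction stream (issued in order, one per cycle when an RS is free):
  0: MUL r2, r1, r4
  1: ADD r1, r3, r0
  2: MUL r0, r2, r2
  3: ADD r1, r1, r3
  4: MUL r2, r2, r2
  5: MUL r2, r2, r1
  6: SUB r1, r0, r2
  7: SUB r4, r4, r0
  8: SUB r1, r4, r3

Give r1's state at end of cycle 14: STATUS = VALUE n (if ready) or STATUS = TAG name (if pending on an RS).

STATUS = TAG Add3

cycle 1: issue MUL r2<-Mul1 // r0:6,r1:9,r2:Mul1,r3:4,r4:8
cycle 2: issue ADD r1<-Add1 // r0:6,r1:Add1,r2:Mul1,r3:4,r4:8
cycle 3: issue MUL r0<-Mul2 // r0:Mul2,r1:Add1,r2:Mul1,r3:4,r4:8
cycle 4: issue ADD r1<-Add2 // r0:Mul2,r1:Add2,r2:Mul1,r3:4,r4:8
cycle 5: CDB Add1=10; stall // r0:Mul2,r1:Add2,r2:Mul1,r3:4,r4:8
cycle 6: CDB Mul1=72; issue MUL r2<-Mul1 // r0:Mul2,r1:Add2,r2:Mul1,r3:4,r4:8
cycle 7: stall // r0:Mul2,r1:Add2,r2:Mul1,r3:4,r4:8
cycle 8: CDB Add2=14; stall // r0:Mul2,r1:14,r2:Mul1,r3:4,r4:8
cycle 9: stall // r0:Mul2,r1:14,r2:Mul1,r3:4,r4:8
cycle 10: stall // r0:Mul2,r1:14,r2:Mul1,r3:4,r4:8
cycle 11: CDB Mul1=5184; issue MUL r2<-Mul1 // r0:Mul2,r1:14,r2:Mul1,r3:4,r4:8
cycle 12: CDB Mul2=5184; issue SUB r1<-Add1 // r0:5184,r1:Add1,r2:Mul1,r3:4,r4:8
cycle 13: issue SUB r4<-Add2 // r0:5184,r1:Add1,r2:Mul1,r3:4,r4:Add2
cycle 14: issue SUB r1<-Add3 // r0:5184,r1:Add3,r2:Mul1,r3:4,r4:Add2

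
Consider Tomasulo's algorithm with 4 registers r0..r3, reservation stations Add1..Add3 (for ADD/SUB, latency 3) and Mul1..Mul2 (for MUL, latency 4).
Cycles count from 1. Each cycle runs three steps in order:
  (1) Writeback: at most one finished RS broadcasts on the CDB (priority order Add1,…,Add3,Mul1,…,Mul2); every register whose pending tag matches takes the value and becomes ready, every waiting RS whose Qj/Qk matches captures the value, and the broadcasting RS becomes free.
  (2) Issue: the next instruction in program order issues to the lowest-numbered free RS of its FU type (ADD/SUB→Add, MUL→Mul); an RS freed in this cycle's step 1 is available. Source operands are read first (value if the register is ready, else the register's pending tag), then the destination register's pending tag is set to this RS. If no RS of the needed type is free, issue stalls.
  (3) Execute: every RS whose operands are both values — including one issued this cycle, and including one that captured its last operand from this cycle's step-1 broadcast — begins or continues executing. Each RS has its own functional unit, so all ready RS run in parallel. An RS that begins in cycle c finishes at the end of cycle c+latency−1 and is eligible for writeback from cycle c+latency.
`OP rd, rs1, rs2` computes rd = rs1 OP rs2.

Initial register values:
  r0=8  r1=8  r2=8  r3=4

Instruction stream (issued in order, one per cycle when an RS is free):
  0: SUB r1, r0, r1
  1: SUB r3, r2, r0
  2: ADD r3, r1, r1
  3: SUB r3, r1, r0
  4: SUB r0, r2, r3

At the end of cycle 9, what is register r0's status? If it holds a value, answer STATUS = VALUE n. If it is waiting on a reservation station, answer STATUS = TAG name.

STATUS = TAG Add2

  c1: issue SUB r1<-Add1  regs: r0:8,r1:Add1,r2:8,r3:4
  c2: issue SUB r3<-Add2  regs: r0:8,r1:Add1,r2:8,r3:Add2
  c3: issue ADD r3<-Add3  regs: r0:8,r1:Add1,r2:8,r3:Add3
  c4: CDB Add1=0; issue SUB r3<-Add1  regs: r0:8,r1:0,r2:8,r3:Add1
  c5: CDB Add2=0; issue SUB r0<-Add2  regs: r0:Add2,r1:0,r2:8,r3:Add1
  c6: -  regs: r0:Add2,r1:0,r2:8,r3:Add1
  c7: CDB Add1=-8  regs: r0:Add2,r1:0,r2:8,r3:-8
  c8: CDB Add3=0  regs: r0:Add2,r1:0,r2:8,r3:-8
  c9: -  regs: r0:Add2,r1:0,r2:8,r3:-8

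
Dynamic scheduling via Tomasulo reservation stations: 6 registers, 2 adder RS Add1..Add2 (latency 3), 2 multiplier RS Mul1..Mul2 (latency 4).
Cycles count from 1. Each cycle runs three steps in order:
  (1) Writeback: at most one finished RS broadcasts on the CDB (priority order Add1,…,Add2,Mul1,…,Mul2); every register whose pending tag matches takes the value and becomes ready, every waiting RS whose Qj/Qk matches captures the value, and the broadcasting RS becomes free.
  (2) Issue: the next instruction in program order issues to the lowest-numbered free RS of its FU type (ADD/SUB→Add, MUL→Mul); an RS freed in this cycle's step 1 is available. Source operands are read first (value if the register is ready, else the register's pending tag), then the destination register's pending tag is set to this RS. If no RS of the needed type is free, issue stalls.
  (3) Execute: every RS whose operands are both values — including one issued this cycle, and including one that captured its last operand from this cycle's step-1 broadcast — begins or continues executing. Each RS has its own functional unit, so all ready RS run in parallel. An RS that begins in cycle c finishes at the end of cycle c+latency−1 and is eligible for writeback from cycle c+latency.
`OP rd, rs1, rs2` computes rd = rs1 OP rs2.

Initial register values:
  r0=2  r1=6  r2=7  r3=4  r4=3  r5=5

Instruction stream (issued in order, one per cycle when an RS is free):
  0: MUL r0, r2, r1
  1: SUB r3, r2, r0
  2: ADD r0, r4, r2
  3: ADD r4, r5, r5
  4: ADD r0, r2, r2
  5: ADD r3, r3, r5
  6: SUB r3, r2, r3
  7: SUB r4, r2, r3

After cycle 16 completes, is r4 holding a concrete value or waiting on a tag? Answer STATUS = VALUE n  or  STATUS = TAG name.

  c1: issue MUL r0<-Mul1  regs: r0:Mul1,r1:6,r2:7,r3:4,r4:3,r5:5
  c2: issue SUB r3<-Add1  regs: r0:Mul1,r1:6,r2:7,r3:Add1,r4:3,r5:5
  c3: issue ADD r0<-Add2  regs: r0:Add2,r1:6,r2:7,r3:Add1,r4:3,r5:5
  c4: stall  regs: r0:Add2,r1:6,r2:7,r3:Add1,r4:3,r5:5
  c5: CDB Mul1=42; stall  regs: r0:Add2,r1:6,r2:7,r3:Add1,r4:3,r5:5
  c6: CDB Add2=10; issue ADD r4<-Add2  regs: r0:10,r1:6,r2:7,r3:Add1,r4:Add2,r5:5
  c7: stall  regs: r0:10,r1:6,r2:7,r3:Add1,r4:Add2,r5:5
  c8: CDB Add1=-35; issue ADD r0<-Add1  regs: r0:Add1,r1:6,r2:7,r3:-35,r4:Add2,r5:5
  c9: CDB Add2=10; issue ADD r3<-Add2  regs: r0:Add1,r1:6,r2:7,r3:Add2,r4:10,r5:5
  c10: stall  regs: r0:Add1,r1:6,r2:7,r3:Add2,r4:10,r5:5
  c11: CDB Add1=14; issue SUB r3<-Add1  regs: r0:14,r1:6,r2:7,r3:Add1,r4:10,r5:5
  c12: CDB Add2=-30; issue SUB r4<-Add2  regs: r0:14,r1:6,r2:7,r3:Add1,r4:Add2,r5:5
  c13: -  regs: r0:14,r1:6,r2:7,r3:Add1,r4:Add2,r5:5
  c14: -  regs: r0:14,r1:6,r2:7,r3:Add1,r4:Add2,r5:5
  c15: CDB Add1=37  regs: r0:14,r1:6,r2:7,r3:37,r4:Add2,r5:5
  c16: -  regs: r0:14,r1:6,r2:7,r3:37,r4:Add2,r5:5

STATUS = TAG Add2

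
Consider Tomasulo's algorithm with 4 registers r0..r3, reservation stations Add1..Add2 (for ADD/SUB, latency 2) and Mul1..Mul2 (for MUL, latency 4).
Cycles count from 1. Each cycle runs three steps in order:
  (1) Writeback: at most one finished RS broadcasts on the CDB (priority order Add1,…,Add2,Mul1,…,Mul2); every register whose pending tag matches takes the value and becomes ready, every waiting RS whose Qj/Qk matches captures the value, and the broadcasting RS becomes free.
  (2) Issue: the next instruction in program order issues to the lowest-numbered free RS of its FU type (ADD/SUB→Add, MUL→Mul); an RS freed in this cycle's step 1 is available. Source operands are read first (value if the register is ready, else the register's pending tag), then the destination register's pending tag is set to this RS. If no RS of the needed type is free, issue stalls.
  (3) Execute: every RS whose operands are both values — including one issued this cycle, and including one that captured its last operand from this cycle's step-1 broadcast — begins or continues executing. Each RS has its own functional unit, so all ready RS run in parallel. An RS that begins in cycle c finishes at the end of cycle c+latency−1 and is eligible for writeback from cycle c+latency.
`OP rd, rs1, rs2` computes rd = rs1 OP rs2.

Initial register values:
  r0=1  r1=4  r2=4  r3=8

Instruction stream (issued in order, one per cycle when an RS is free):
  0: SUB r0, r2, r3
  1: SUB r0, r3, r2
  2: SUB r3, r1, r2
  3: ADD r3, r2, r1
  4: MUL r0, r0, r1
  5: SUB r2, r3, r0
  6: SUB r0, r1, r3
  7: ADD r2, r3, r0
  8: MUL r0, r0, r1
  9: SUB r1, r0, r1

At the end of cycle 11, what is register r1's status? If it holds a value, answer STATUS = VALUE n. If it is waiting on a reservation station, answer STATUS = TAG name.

STATUS = TAG Add2

cycle 1: issue SUB r0<-Add1 // r0:Add1,r1:4,r2:4,r3:8
cycle 2: issue SUB r0<-Add2 // r0:Add2,r1:4,r2:4,r3:8
cycle 3: CDB Add1=-4; issue SUB r3<-Add1 // r0:Add2,r1:4,r2:4,r3:Add1
cycle 4: CDB Add2=4; issue ADD r3<-Add2 // r0:4,r1:4,r2:4,r3:Add2
cycle 5: CDB Add1=0; issue MUL r0<-Mul1 // r0:Mul1,r1:4,r2:4,r3:Add2
cycle 6: CDB Add2=8; issue SUB r2<-Add1 // r0:Mul1,r1:4,r2:Add1,r3:8
cycle 7: issue SUB r0<-Add2 // r0:Add2,r1:4,r2:Add1,r3:8
cycle 8: stall // r0:Add2,r1:4,r2:Add1,r3:8
cycle 9: CDB Add2=-4; issue ADD r2<-Add2 // r0:-4,r1:4,r2:Add2,r3:8
cycle 10: CDB Mul1=16; issue MUL r0<-Mul1 // r0:Mul1,r1:4,r2:Add2,r3:8
cycle 11: CDB Add2=4; issue SUB r1<-Add2 // r0:Mul1,r1:Add2,r2:4,r3:8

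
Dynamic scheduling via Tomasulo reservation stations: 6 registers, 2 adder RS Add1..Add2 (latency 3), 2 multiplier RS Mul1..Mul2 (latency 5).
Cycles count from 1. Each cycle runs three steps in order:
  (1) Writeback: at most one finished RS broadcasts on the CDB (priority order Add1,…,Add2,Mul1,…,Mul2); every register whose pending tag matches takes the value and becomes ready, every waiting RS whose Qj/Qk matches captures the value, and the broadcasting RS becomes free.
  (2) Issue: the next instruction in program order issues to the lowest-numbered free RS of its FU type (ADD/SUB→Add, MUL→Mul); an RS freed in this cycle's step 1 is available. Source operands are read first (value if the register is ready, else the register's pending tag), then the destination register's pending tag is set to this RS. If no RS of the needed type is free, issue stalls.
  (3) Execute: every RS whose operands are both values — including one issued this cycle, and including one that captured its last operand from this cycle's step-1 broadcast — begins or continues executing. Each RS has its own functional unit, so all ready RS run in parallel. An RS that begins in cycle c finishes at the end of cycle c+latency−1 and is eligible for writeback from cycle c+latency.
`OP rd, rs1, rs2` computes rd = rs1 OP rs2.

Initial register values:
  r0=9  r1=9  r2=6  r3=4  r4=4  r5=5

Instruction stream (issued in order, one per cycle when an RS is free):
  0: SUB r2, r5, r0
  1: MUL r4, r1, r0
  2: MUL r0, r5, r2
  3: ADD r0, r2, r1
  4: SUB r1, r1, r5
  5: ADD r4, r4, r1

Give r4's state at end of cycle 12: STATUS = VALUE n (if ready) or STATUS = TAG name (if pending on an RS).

cycle 1: issue SUB r2<-Add1 // r0:9,r1:9,r2:Add1,r3:4,r4:4,r5:5
cycle 2: issue MUL r4<-Mul1 // r0:9,r1:9,r2:Add1,r3:4,r4:Mul1,r5:5
cycle 3: issue MUL r0<-Mul2 // r0:Mul2,r1:9,r2:Add1,r3:4,r4:Mul1,r5:5
cycle 4: CDB Add1=-4; issue ADD r0<-Add1 // r0:Add1,r1:9,r2:-4,r3:4,r4:Mul1,r5:5
cycle 5: issue SUB r1<-Add2 // r0:Add1,r1:Add2,r2:-4,r3:4,r4:Mul1,r5:5
cycle 6: stall // r0:Add1,r1:Add2,r2:-4,r3:4,r4:Mul1,r5:5
cycle 7: CDB Add1=5; issue ADD r4<-Add1 // r0:5,r1:Add2,r2:-4,r3:4,r4:Add1,r5:5
cycle 8: CDB Add2=4 // r0:5,r1:4,r2:-4,r3:4,r4:Add1,r5:5
cycle 9: CDB Mul1=81 // r0:5,r1:4,r2:-4,r3:4,r4:Add1,r5:5
cycle 10: CDB Mul2=-20 // r0:5,r1:4,r2:-4,r3:4,r4:Add1,r5:5
cycle 11: - // r0:5,r1:4,r2:-4,r3:4,r4:Add1,r5:5
cycle 12: CDB Add1=85 // r0:5,r1:4,r2:-4,r3:4,r4:85,r5:5

STATUS = VALUE 85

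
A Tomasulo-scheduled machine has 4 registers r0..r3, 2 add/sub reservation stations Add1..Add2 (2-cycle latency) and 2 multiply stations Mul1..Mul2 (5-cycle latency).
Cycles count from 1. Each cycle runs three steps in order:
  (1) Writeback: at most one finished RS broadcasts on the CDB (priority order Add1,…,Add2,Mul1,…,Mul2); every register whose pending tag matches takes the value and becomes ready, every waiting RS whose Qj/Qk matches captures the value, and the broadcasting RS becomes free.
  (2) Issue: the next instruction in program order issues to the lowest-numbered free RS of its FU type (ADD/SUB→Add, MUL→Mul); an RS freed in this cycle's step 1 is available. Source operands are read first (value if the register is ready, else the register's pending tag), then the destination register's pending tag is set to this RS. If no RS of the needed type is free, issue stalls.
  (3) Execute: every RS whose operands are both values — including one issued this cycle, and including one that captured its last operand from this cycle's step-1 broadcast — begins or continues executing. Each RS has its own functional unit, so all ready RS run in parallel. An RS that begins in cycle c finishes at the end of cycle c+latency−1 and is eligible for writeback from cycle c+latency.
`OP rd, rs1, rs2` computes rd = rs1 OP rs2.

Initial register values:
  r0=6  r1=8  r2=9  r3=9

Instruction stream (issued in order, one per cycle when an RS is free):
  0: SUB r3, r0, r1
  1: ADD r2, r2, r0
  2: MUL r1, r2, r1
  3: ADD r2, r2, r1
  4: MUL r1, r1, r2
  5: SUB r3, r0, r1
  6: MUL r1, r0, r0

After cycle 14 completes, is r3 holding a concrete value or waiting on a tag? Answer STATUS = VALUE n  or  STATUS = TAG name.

STATUS = TAG Add2

cycle 1: issue SUB r3<-Add1 // r0:6,r1:8,r2:9,r3:Add1
cycle 2: issue ADD r2<-Add2 // r0:6,r1:8,r2:Add2,r3:Add1
cycle 3: CDB Add1=-2; issue MUL r1<-Mul1 // r0:6,r1:Mul1,r2:Add2,r3:-2
cycle 4: CDB Add2=15; issue ADD r2<-Add1 // r0:6,r1:Mul1,r2:Add1,r3:-2
cycle 5: issue MUL r1<-Mul2 // r0:6,r1:Mul2,r2:Add1,r3:-2
cycle 6: issue SUB r3<-Add2 // r0:6,r1:Mul2,r2:Add1,r3:Add2
cycle 7: stall // r0:6,r1:Mul2,r2:Add1,r3:Add2
cycle 8: stall // r0:6,r1:Mul2,r2:Add1,r3:Add2
cycle 9: CDB Mul1=120; issue MUL r1<-Mul1 // r0:6,r1:Mul1,r2:Add1,r3:Add2
cycle 10: - // r0:6,r1:Mul1,r2:Add1,r3:Add2
cycle 11: CDB Add1=135 // r0:6,r1:Mul1,r2:135,r3:Add2
cycle 12: - // r0:6,r1:Mul1,r2:135,r3:Add2
cycle 13: - // r0:6,r1:Mul1,r2:135,r3:Add2
cycle 14: CDB Mul1=36 // r0:6,r1:36,r2:135,r3:Add2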